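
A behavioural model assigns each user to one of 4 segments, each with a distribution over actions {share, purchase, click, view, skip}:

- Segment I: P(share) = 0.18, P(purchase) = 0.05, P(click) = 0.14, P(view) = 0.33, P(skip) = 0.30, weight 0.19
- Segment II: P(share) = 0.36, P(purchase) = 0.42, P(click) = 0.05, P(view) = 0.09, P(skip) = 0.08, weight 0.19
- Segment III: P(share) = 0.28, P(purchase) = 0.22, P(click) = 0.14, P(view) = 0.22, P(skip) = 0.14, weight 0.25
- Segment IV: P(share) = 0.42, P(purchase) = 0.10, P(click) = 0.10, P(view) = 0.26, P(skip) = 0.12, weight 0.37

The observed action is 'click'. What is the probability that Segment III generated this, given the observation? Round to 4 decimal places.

Apply Bayes' rule: the posterior for each component is proportional to its prior times its likelihood at x.
Component likelihoods at x = 'click':
  p_I = 0.14
  p_II = 0.05
  p_III = 0.14
  p_IV = 0.1
Prior × likelihood for each component:
  P(Z=I)·p_I = 0.19 × 0.14 = 0.0266
  P(Z=II)·p_II = 0.19 × 0.05 = 0.0095
  P(Z=III)·p_III = 0.25 × 0.14 = 0.035
  P(Z=IV)·p_IV = 0.37 × 0.1 = 0.037
Marginal: 0.0266 + 0.0095 + 0.035 + 0.037 = 0.1081
So the posterior for Segment III is 0.035 / 0.1081 ≈ 0.3238.

0.3238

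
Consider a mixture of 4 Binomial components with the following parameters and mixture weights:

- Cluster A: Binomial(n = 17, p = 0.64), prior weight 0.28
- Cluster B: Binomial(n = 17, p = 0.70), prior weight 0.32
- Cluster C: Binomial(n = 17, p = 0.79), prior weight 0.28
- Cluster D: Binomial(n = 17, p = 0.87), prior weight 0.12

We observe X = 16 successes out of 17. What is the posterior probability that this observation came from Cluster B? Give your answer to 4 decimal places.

The responsibility of component k is π_k f_k(x) divided by Σ_j π_j f_j(x).
Component likelihoods at x = 16 successes out of 17:
  L_A = C(17,16)·0.64^16·0.36^1 = 17·0.000792282·0.36 = 0.00484876
  L_B = C(17,16)·0.70^16·0.30^1 = 17·0.00332329·0.3 = 0.0169488
  L_C = C(17,16)·0.79^16·0.21^1 = 17·0.0230162·0.21 = 0.0821678
  L_D = C(17,16)·0.87^16·0.13^1 = 17·0.107723·0.13 = 0.238068
Multiply by the mixture weights:
  π_A·L_A = 0.28 × 0.00484876 = 0.00135765
  π_B·L_B = 0.32 × 0.0169488 = 0.00542361
  π_C·L_C = 0.28 × 0.0821678 = 0.023007
  π_D·L_D = 0.12 × 0.238068 = 0.0285681
Evidence: 0.00135765 + 0.00542361 + 0.023007 + 0.0285681 = 0.0583564
P(Cluster B | the observation) ≈ 0.0929

0.0929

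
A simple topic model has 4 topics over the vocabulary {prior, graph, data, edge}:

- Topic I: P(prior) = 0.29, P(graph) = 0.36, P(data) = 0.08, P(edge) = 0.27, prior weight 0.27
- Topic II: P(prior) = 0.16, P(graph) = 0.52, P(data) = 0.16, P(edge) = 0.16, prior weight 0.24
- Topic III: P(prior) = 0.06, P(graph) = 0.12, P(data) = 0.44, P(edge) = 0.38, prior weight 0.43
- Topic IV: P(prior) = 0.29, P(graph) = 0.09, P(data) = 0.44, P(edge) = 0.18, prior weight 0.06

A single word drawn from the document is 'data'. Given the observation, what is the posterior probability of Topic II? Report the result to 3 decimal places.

The responsibility of component k is P(Z=k) f_k(x) divided by Σ_j P(Z=j) f_j(x).
Evaluate each component's likelihood at the observed value:
  f_I = P(data | comp) = 0.08
  f_II = P(data | comp) = 0.16
  f_III = P(data | comp) = 0.44
  f_IV = P(data | comp) = 0.44
Multiply by the mixture weights:
  P(Z=I)·f_I = 0.27 × 0.08 = 0.0216
  P(Z=II)·f_II = 0.24 × 0.16 = 0.0384
  P(Z=III)·f_III = 0.43 × 0.44 = 0.1892
  P(Z=IV)·f_IV = 0.06 × 0.44 = 0.0264
Sum: 0.0216 + 0.0384 + 0.1892 + 0.0264 = 0.2756
Responsibility of Topic II: 0.0384 / 0.2756 ≈ 0.139

0.139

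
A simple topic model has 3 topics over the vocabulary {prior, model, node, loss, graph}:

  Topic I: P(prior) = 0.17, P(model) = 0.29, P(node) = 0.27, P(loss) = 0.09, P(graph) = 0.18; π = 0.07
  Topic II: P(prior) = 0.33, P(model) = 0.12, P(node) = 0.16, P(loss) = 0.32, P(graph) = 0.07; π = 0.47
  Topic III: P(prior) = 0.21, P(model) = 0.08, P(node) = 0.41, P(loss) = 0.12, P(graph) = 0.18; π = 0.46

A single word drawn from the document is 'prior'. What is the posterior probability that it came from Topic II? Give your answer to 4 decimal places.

0.5884

Apply Bayes' rule: the posterior for each component is proportional to its prior times its likelihood at x.
Evaluate each component's likelihood at the observed value:
  f_I = P(prior | comp) = 0.17
  f_II = P(prior | comp) = 0.33
  f_III = P(prior | comp) = 0.21
Prior × likelihood for each component:
  π_I·f_I = 0.07 × 0.17 = 0.0119
  π_II·f_II = 0.47 × 0.33 = 0.1551
  π_III·f_III = 0.46 × 0.21 = 0.0966
Normaliser: 0.0119 + 0.1551 + 0.0966 = 0.2636
Responsibility of Topic II: 0.1551 / 0.2636 ≈ 0.5884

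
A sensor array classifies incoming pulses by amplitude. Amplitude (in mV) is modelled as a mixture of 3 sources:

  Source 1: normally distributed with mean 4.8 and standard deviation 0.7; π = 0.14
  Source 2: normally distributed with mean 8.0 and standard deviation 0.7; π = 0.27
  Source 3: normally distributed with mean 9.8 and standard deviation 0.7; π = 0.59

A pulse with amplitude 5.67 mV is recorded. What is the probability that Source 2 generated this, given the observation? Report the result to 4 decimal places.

By Bayes' theorem, P(k | x) = π_k f_k(x) / Σ_j π_j f_j(x).
Evaluate each component's likelihood at the observed value:
  L_1 = 0.263261
  L_2 = 0.00223848
  L_3 = 1.57368e-08
Weight by the priors:
  π_1·L_1 = 0.14 × 0.263261 = 0.0368565
  π_2·L_2 = 0.27 × 0.00223848 = 0.00060439
  π_3·L_3 = 0.59 × 1.57368e-08 = 9.28472e-09
Normaliser: 0.0368565 + 0.00060439 + 9.28472e-09 = 0.0374609
P(Source 2 | 5.67 mV) = 0.00060439 / 0.0374609 ≈ 0.0161

0.0161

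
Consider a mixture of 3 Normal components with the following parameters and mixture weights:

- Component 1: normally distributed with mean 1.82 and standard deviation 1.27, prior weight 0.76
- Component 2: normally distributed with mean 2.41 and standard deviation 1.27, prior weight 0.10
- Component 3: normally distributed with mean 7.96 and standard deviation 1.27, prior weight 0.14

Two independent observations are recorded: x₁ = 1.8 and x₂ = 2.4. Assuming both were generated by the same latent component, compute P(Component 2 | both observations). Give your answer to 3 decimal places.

Posterior ∝ prior × likelihood, so P(k | x) ∝ w_k f_k(x); normalise over all components.
Since both observations come from the same component, the likelihood for component k is f_k(x₁)·f_k(x₂).
  p_1 = [0.314089] × [0.283019] = 0.0888932
  p_2 = [0.279905] × [0.314118] = 0.0879231
  p_3 = [2.44586e-06] × [2.16352e-05] = 5.29165e-11
Prior × likelihood for each component:
  w_1·p_1 = 0.76 × 0.0888932 = 0.0675589
  w_2·p_2 = 0.10 × 0.0879231 = 0.00879231
  w_3·p_3 = 0.14 × 5.29165e-11 = 7.40831e-12
Evidence: 0.0675589 + 0.00879231 + 7.40831e-12 = 0.0763512
P(Component 2 | x₁,x₂) ≈ 0.115

0.115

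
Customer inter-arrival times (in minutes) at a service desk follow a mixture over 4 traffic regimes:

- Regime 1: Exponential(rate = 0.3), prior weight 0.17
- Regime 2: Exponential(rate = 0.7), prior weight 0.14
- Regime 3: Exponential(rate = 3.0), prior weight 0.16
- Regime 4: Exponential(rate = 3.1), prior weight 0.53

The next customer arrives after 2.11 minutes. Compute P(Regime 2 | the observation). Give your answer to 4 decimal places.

Posterior ∝ prior × likelihood, so P(k | x) ∝ P(Z=k) f_k(x); normalise over all components.
Component likelihoods at x = 2.11 minutes:
  f_1 = 0.159299
  f_2 = 0.159825
  f_3 = 0.0053461
  f_4 = 0.00447344
Prior × likelihood for each component:
  P(Z=1)·f_1 = 0.17 × 0.159299 = 0.0270808
  P(Z=2)·f_2 = 0.14 × 0.159825 = 0.0223755
  P(Z=3)·f_3 = 0.16 × 0.0053461 = 0.000855376
  P(Z=4)·f_4 = 0.53 × 0.00447344 = 0.00237092
Sum: 0.0270808 + 0.0223755 + 0.000855376 + 0.00237092 = 0.0526826
P(Regime 2 | data) = 0.0223755 / 0.0526826 ≈ 0.4247

0.4247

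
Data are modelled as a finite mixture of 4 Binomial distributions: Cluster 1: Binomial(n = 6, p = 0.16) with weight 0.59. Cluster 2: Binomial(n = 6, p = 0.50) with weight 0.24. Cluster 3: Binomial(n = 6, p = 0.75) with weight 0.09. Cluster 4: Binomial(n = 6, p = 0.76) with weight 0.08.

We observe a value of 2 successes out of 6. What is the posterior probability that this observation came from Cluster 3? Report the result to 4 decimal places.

Posterior ∝ prior × likelihood, so P(k | x) ∝ P(Z=k) f_k(x); normalise over all components.
Binomial probabilities:
  p_1 = C(6,2)·0.16^2·0.84^4 = 15·0.0256·0.497871 = 0.191183
  p_2 = C(6,2)·0.50^2·0.50^4 = 15·0.25·0.0625 = 0.234375
  p_3 = C(6,2)·0.75^2·0.25^4 = 15·0.5625·0.00390625 = 0.032959
  p_4 = C(6,2)·0.76^2·0.24^4 = 15·0.5776·0.00331776 = 0.0287451
Multiply by the mixture weights:
  P(Z=1)·p_1 = 0.59 × 0.191183 = 0.112798
  P(Z=2)·p_2 = 0.24 × 0.234375 = 0.05625
  P(Z=3)·p_3 = 0.09 × 0.032959 = 0.00296631
  P(Z=4)·p_4 = 0.08 × 0.0287451 = 0.00229961
Denominator: 0.112798 + 0.05625 + 0.00296631 + 0.00229961 = 0.174314
P(Cluster 3 | x) ≈ 0.0170

0.0170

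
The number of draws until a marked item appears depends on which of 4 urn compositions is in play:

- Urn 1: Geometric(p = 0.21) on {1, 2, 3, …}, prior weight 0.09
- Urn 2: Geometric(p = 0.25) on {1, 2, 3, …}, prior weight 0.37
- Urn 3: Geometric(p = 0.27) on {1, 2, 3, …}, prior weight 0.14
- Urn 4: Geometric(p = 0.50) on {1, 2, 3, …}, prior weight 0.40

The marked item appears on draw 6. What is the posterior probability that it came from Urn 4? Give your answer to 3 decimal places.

0.149

The responsibility of component k is w_k f_k(x) divided by Σ_j w_j f_j(x).
Component likelihoods at x = 6:
  f_1 = 0.21·(1−0.21)^5 = 0.21·0.307706 = 0.0646182
  f_2 = 0.25·(1−0.25)^5 = 0.25·0.237305 = 0.0593262
  f_3 = 0.27·(1−0.27)^5 = 0.27·0.207307 = 0.0559729
  f_4 = 0.50·(1−0.50)^5 = 0.50·0.03125 = 0.015625
Multiply by the mixture weights:
  w_1·f_1 = 0.09 × 0.0646182 = 0.00581564
  w_2·f_2 = 0.37 × 0.0593262 = 0.0219507
  w_3·f_3 = 0.14 × 0.0559729 = 0.00783621
  w_4·f_4 = 0.40 × 0.015625 = 0.00625
Sum: 0.00581564 + 0.0219507 + 0.00783621 + 0.00625 = 0.0418525
P(Urn 4 | data) = 0.00625 / 0.0418525 ≈ 0.149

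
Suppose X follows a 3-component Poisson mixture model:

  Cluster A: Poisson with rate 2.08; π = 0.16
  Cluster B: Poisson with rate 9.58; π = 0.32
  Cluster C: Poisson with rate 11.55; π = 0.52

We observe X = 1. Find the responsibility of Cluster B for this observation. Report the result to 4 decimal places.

0.0051

Posterior ∝ prior × likelihood, so P(k | x) ∝ π_k f_k(x); normalise over all components.
Evaluate each component's likelihood at the observed value:
  L_A = 0.259855
  L_B = 0.000661949
  L_C = 0.000111296
Weight by the priors:
  π_A·L_A = 0.16 × 0.259855 = 0.0415768
  π_B·L_B = 0.32 × 0.000661949 = 0.000211824
  π_C·L_C = 0.52 × 0.000111296 = 5.78741e-05
Normaliser: 0.0415768 + 0.000211824 + 5.78741e-05 = 0.0418465
So the posterior for Cluster B is 0.000211824 / 0.0418465 ≈ 0.0051.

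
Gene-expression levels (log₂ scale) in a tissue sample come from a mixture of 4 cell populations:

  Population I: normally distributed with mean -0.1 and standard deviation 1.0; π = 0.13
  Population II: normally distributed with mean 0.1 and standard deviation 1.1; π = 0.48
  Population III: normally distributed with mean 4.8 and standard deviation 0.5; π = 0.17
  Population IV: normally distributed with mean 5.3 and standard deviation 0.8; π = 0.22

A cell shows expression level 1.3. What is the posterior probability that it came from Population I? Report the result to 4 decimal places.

P(component k | x) = P(Z=k)·f_k(x) / marginal(x), where marginal(x) = Σ_j P(Z=j)·f_j(x).
Evaluate each component's likelihood at the observed value:
  f_I = 0.149727
  f_II = 0.20003
  f_III = 1.82694e-11
  f_IV = 1.8584e-06
Weight by the priors:
  P(Z=I)·f_I = 0.13 × 0.149727 = 0.0194646
  P(Z=II)·f_II = 0.48 × 0.20003 = 0.0960142
  P(Z=III)·f_III = 0.17 × 1.82694e-11 = 3.1058e-12
  P(Z=IV)·f_IV = 0.22 × 1.8584e-06 = 4.08848e-07
Denominator: 0.0194646 + 0.0960142 + 3.1058e-12 + 4.08848e-07 = 0.115479
Responsibility of Population I: 0.0194646 / 0.115479 ≈ 0.1686

0.1686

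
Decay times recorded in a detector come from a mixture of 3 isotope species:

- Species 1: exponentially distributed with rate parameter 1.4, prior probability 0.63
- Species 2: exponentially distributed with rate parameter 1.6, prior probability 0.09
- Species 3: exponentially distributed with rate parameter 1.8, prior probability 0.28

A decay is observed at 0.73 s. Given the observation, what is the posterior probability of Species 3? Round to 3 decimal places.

Apply Bayes' rule: the posterior for each component is proportional to its prior times its likelihood at x.
Exponential densities:
  f_1 = 0.503824
  f_2 = 0.497581
  f_3 = 0.483737
Unnormalised posteriors:
  P(Z=1)·f_1 = 0.63 × 0.503824 = 0.317409
  P(Z=2)·f_2 = 0.09 × 0.497581 = 0.0447823
  P(Z=3)·f_3 = 0.28 × 0.483737 = 0.135446
Normaliser: 0.317409 + 0.0447823 + 0.135446 = 0.497638
Responsibility of Species 3: 0.135446 / 0.497638 ≈ 0.272

0.272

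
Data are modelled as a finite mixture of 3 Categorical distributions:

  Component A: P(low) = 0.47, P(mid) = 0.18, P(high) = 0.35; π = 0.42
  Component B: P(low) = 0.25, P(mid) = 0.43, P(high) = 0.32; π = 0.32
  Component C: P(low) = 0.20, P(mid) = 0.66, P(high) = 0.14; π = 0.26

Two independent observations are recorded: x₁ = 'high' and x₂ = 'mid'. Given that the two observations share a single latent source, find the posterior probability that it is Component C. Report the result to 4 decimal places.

Posterior ∝ prior × likelihood, so P(k | x) ∝ w_k f_k(x); normalise over all components.
Since both observations come from the same component, the likelihood for component k is f_k(x₁)·f_k(x₂).
  L_A = [P(high | comp) = 0.35] × [0.18] = 0.063
  L_B = [P(high | comp) = 0.32] × [0.43] = 0.1376
  L_C = [P(high | comp) = 0.14] × [0.66] = 0.0924
Multiply by the mixture weights:
  w_A·L_A = 0.42 × 0.063 = 0.02646
  w_B·L_B = 0.32 × 0.1376 = 0.044032
  w_C·L_C = 0.26 × 0.0924 = 0.024024
Normaliser: 0.02646 + 0.044032 + 0.024024 = 0.094516
So the posterior for Component C is 0.024024 / 0.094516 ≈ 0.2542.

0.2542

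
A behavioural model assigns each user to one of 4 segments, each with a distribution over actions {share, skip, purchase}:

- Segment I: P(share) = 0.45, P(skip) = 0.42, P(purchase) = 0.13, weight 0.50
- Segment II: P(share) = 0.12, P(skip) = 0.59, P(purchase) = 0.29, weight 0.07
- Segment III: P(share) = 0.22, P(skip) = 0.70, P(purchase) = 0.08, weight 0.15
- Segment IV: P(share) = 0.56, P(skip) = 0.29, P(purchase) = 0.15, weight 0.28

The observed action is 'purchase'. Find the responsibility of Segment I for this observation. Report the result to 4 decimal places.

0.4666

P(component k | x) = w_k·f_k(x) / marginal(x), where marginal(x) = Σ_j w_j·f_j(x).
Component likelihoods at x = 'purchase':
  f_I = P(purchase | comp) = 0.13
  f_II = P(purchase | comp) = 0.29
  f_III = P(purchase | comp) = 0.08
  f_IV = P(purchase | comp) = 0.15
Weight by the priors:
  w_I·f_I = 0.50 × 0.13 = 0.065
  w_II·f_II = 0.07 × 0.29 = 0.0203
  w_III·f_III = 0.15 × 0.08 = 0.012
  w_IV·f_IV = 0.28 × 0.15 = 0.042
Evidence: 0.065 + 0.0203 + 0.012 + 0.042 = 0.1393
P(Segment I | the observation) = 0.065 / 0.1393 ≈ 0.4666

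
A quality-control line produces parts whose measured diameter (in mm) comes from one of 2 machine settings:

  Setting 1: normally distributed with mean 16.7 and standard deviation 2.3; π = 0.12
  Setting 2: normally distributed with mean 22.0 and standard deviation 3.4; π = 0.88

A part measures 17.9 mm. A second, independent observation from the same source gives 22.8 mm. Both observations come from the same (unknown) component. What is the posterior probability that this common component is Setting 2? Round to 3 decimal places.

P(component k | x) = P(Z=k)·f_k(x) / marginal(x), where marginal(x) = Σ_j P(Z=j)·f_j(x).
Since both observations come from the same component, the likelihood for component k is f_k(x₁)·f_k(x₂).
  f_1 = [(1/(2.3·√(2π)))·exp(−(17.9−16.7)²/(2·2.3²)) = 0.173453·exp(-0.13611) = 0.151381] × [0.00514947] = 0.000779534
  f_2 = [(1/(3.4·√(2π)))·exp(−(17.9−22.0)²/(2·3.4²)) = 0.117336·exp(-0.72708) = 0.0567108] × [0.114132] = 0.00647255
Multiply by the mixture weights:
  P(Z=1)·f_1 = 0.12 × 0.000779534 = 9.35441e-05
  P(Z=2)·f_2 = 0.88 × 0.00647255 = 0.00569584
Evidence: 9.35441e-05 + 0.00569584 = 0.00578938
P(Setting 2 | data) ≈ 0.984

0.984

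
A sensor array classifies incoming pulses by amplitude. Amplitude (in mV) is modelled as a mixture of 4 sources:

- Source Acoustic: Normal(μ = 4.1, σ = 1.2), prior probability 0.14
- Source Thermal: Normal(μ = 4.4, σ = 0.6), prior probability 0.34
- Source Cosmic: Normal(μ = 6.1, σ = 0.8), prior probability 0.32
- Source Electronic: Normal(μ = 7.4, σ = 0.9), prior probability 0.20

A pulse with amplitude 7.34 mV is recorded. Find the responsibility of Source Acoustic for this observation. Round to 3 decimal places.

P(component k | x) = w_k·f_k(x) / marginal(x), where marginal(x) = Σ_j w_j·f_j(x).
Normal densities:
  L_Acoustic = 0.00868411
  L_Thermal = 4.06493e-06
  L_Cosmic = 0.150011
  L_Electronic = 0.442285
Multiply by the mixture weights:
  w_Acoustic·L_Acoustic = 0.14 × 0.00868411 = 0.00121578
  w_Thermal·L_Thermal = 0.34 × 4.06493e-06 = 1.38208e-06
  w_Cosmic·L_Cosmic = 0.32 × 0.150011 = 0.0480036
  w_Electronic·L_Electronic = 0.20 × 0.442285 = 0.0884571
Sum: 0.00121578 + 1.38208e-06 + 0.0480036 + 0.0884571 = 0.137678
Responsibility of Source Acoustic: 0.00121578 / 0.137678 ≈ 0.009

0.009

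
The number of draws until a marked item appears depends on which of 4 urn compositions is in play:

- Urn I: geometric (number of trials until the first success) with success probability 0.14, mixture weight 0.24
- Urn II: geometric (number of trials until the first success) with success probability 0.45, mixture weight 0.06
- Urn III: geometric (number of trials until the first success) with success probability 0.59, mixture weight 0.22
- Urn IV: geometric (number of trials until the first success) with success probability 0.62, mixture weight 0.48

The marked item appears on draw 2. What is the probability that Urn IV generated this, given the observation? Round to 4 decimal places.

P(component k | x) = P(Z=k)·f_k(x) / marginal(x), where marginal(x) = Σ_j P(Z=j)·f_j(x).
Component likelihoods at x = 2:
  p_I = 0.14·(1−0.14)^1 = 0.14·0.86 = 0.1204
  p_II = 0.45·(1−0.45)^1 = 0.45·0.55 = 0.2475
  p_III = 0.59·(1−0.59)^1 = 0.59·0.41 = 0.2419
  p_IV = 0.62·(1−0.62)^1 = 0.62·0.38 = 0.2356
Weight by the priors:
  P(Z=I)·p_I = 0.24 × 0.1204 = 0.028896
  P(Z=II)·p_II = 0.06 × 0.2475 = 0.01485
  P(Z=III)·p_III = 0.22 × 0.2419 = 0.053218
  P(Z=IV)·p_IV = 0.48 × 0.2356 = 0.113088
Sum: 0.028896 + 0.01485 + 0.053218 + 0.113088 = 0.210052
P(Urn IV | 2) = 0.113088 / 0.210052 ≈ 0.5384

0.5384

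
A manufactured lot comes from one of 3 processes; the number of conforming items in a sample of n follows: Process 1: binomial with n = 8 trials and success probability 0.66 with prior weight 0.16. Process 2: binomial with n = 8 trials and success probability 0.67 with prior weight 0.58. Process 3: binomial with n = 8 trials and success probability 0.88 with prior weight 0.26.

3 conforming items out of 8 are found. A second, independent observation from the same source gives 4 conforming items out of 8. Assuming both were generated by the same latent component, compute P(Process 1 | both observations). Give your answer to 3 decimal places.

0.245

P(component k | x) = π_k·f_k(x) / marginal(x), where marginal(x) = Σ_j π_j·f_j(x).
Since both observations come from the same component, the likelihood for component k is f_k(x₁)·f_k(x₂).
  p_1 = [0.07315] × [0.177496] = 0.0129839
  p_2 = [0.0659147] × [0.167283] = 0.0110264
  p_3 = [0.000949603] × [0.0087047] = 8.26601e-06
Prior × likelihood for each component:
  π_1·p_1 = 0.16 × 0.0129839 = 0.00207742
  π_2·p_2 = 0.58 × 0.0110264 = 0.00639533
  π_3·p_3 = 0.26 × 8.26601e-06 = 2.14916e-06
Denominator: 0.00207742 + 0.00639533 + 2.14916e-06 = 0.0084749
Responsibility of Process 1: 0.00207742 / 0.0084749 ≈ 0.245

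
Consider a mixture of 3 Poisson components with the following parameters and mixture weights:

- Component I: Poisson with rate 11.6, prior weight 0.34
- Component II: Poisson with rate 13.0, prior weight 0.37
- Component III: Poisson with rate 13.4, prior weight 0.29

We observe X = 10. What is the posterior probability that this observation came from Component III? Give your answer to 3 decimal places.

P(component k | x) = π_k·f_k(x) / marginal(x), where marginal(x) = Σ_j π_j·f_j(x).
Component likelihoods at x = 10:
  L_I = e^(−11.6)·11.6^10/10! = 0.11143
  L_II = e^(−13.0)·13.0^10/10! = 0.0858702
  L_III = e^(−13.4)·13.4^10/10! = 0.0779361
Weight by the priors:
  π_I·L_I = 0.34 × 0.11143 = 0.0378861
  π_II·L_II = 0.37 × 0.0858702 = 0.031772
  π_III·L_III = 0.29 × 0.0779361 = 0.0226015
Denominator: 0.0378861 + 0.031772 + 0.0226015 = 0.0922595
P(Component III | the observation) ≈ 0.245

0.245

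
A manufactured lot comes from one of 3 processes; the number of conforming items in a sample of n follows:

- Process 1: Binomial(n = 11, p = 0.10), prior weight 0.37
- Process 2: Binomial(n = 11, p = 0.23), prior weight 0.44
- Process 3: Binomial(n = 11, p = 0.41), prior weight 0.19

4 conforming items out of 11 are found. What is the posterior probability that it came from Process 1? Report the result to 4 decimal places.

0.0507

P(component k | x) = w_k·f_k(x) / marginal(x), where marginal(x) = Σ_j w_j·f_j(x).
Binomial probabilities:
  f_1 = 0.0157838
  f_2 = 0.148204
  f_3 = 0.232067
Weight by the priors:
  w_1·f_1 = 0.37 × 0.0157838 = 0.00584001
  w_2·f_2 = 0.44 × 0.148204 = 0.0652098
  w_3·f_3 = 0.19 × 0.232067 = 0.0440927
Evidence: 0.00584001 + 0.0652098 + 0.0440927 = 0.115143
P(Process 1 | data) ≈ 0.0507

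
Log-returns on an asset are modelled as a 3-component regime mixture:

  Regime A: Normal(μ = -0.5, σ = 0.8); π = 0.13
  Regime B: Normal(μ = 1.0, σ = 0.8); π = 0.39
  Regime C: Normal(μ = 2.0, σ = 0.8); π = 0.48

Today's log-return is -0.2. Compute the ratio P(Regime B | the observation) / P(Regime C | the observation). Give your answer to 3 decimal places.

11.572

Since P(k|x) ∝ π_k f_k(x), the posterior odds are π_i f_i(x) / (π_j f_j(x)).
Normal densities:
  p_A = 0.464819
  p_B = 0.161897
  p_C = 0.011367
Posterior odds = (π_B·p_B) / (π_C·p_C) = (0.39·0.161897) / (0.48·0.011367) = 0.0631398 / 0.00545614 ≈ 11.572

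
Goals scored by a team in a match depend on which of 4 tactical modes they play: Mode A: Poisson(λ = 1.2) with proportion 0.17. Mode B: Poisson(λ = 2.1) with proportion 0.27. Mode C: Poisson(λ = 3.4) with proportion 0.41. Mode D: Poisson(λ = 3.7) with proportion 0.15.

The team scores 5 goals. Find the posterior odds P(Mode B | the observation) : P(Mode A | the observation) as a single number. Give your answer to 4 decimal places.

10.5984

Since P(k|x) ∝ w_k f_k(x), the posterior odds are w_i f_i(x) / (w_j f_j(x)).
Evaluate each component's likelihood at the observed value:
  p_A = 0.00624556
  p_B = 0.041677
  p_C = 0.126361
  p_D = 0.142869
Odds = (0.27/0.17) × (0.041677/0.00624556) = 1.58824 × 6.67306 ≈ 10.5984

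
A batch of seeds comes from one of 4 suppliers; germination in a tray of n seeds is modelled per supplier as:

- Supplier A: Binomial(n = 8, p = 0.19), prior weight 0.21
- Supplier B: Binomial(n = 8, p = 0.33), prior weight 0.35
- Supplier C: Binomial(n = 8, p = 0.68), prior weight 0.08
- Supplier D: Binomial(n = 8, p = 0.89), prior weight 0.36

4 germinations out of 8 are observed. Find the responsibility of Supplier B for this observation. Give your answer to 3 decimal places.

0.717

P(component k | x) = π_k·f_k(x) / marginal(x), where marginal(x) = Σ_j π_j·f_j(x).
Evaluate each component's likelihood at the observed value:
  f_A = 0.0392692
  f_B = 0.167283
  f_C = 0.15694
  f_D = 0.00643026
Unnormalised posteriors:
  π_A·f_A = 0.21 × 0.0392692 = 0.00824654
  π_B·f_B = 0.35 × 0.167283 = 0.0585492
  π_C·f_C = 0.08 × 0.15694 = 0.0125552
  π_D·f_D = 0.36 × 0.00643026 = 0.0023149
Normaliser: 0.00824654 + 0.0585492 + 0.0125552 + 0.0023149 = 0.0816658
P(Supplier B | 4 germinations out of 8) = 0.0585492 / 0.0816658 ≈ 0.717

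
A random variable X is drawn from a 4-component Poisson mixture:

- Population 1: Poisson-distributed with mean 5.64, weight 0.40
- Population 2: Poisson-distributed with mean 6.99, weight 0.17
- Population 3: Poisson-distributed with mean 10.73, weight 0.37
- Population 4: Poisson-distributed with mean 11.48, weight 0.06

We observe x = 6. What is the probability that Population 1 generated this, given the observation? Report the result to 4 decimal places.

0.5881

Apply Bayes' rule: the posterior for each component is proportional to its prior times its likelihood at x.
Evaluate each component's likelihood at the observed value:
  p_1 = e^(−5.64)·5.64^6/6! = 0.158826
  p_2 = e^(−6.99)·6.99^6/6! = 0.149215
  p_3 = e^(−10.73)·10.73^6/6! = 0.0463752
  p_4 = e^(−11.48)·11.48^6/6! = 0.0328563
Unnormalised posteriors:
  π_1·p_1 = 0.40 × 0.158826 = 0.0635303
  π_2·p_2 = 0.17 × 0.149215 = 0.0253665
  π_3·p_3 = 0.37 × 0.0463752 = 0.0171588
  π_4·p_4 = 0.06 × 0.0328563 = 0.00197138
Sum: 0.0635303 + 0.0253665 + 0.0171588 + 0.00197138 = 0.108027
Responsibility of Population 1: 0.0635303 / 0.108027 ≈ 0.5881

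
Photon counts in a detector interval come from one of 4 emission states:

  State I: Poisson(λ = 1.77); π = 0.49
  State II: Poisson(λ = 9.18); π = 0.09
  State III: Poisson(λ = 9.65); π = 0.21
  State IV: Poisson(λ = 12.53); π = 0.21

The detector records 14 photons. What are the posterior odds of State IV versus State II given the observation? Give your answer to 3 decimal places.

Only the two components matter; the odds are (w_i f_i(x)) / (w_j f_j(x)).
Component likelihoods at x = 14 photons:
  p_I = 5.78784e-09
  p_II = 0.0356916
  p_III = 0.0448779
  p_IV = 0.0975432
Posterior odds = (w_IV·p_IV) / (w_II·p_II) = (0.21·0.0975432) / (0.09·0.0356916) = 0.0204841 / 0.00321224 ≈ 6.377

6.377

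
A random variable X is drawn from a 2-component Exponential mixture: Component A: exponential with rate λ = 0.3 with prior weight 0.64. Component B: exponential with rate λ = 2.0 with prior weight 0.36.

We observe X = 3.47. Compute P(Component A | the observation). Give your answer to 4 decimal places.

Apply Bayes' rule: the posterior for each component is proportional to its prior times its likelihood at x.
Exponential densities:
  p_A = 0.10593
  p_B = 0.00193654
Weight by the priors:
  P(Z=A)·p_A = 0.64 × 0.10593 = 0.0677955
  P(Z=B)·p_B = 0.36 × 0.00193654 = 0.000697154
Evidence: 0.0677955 + 0.000697154 = 0.0684926
P(Component A | data) = 0.0677955 / 0.0684926 ≈ 0.9898

0.9898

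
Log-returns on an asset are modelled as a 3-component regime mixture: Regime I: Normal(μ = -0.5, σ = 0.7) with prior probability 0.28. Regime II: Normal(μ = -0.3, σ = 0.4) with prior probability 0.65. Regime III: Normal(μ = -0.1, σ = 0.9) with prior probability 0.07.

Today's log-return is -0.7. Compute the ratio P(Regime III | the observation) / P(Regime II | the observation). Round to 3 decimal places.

Posterior odds = (π_i f_i(x)) / (π_j f_j(x)); the normalising sum cancels.
Component likelihoods at x = -0.7:
  f_I = (1/(0.7·√(2π)))·exp(−(-0.7−-0.5)²/(2·0.7²)) = 0.569918·exp(-0.04082) = 0.547124
  f_II = (1/(0.4·√(2π)))·exp(−(-0.7−-0.3)²/(2·0.4²)) = 0.997356·exp(-0.50000) = 0.604927
  f_III = (1/(0.9·√(2π)))·exp(−(-0.7−-0.1)²/(2·0.9²)) = 0.443269·exp(-0.22222) = 0.354942
Posterior odds = (π_III·f_III) / (π_II·f_II) = (0.07·0.354942) / (0.65·0.604927) = 0.024846 / 0.393202 ≈ 0.063

0.063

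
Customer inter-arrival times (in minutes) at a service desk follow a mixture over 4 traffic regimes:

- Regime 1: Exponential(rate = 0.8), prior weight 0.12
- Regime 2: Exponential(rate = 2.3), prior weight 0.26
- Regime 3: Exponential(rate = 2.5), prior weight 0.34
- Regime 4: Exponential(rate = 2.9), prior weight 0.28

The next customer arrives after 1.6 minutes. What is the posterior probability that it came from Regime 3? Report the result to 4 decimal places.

0.2388

Apply Bayes' rule: the posterior for each component is proportional to its prior times its likelihood at x.
Component likelihoods at x = 1.6 minutes:
  L_1 = 0.8·e^(−0.8·1.6) = 0.8·e^(−1.2800) = 0.22243
  L_2 = 2.3·e^(−2.3·1.6) = 2.3·e^(−3.6800) = 0.0580128
  L_3 = 2.5·e^(−2.5·1.6) = 2.5·e^(−4.0000) = 0.0457891
  L_4 = 2.9·e^(−2.9·1.6) = 2.9·e^(−4.6400) = 0.0280073
Multiply by the mixture weights:
  π_1·L_1 = 0.12 × 0.22243 = 0.0266916
  π_2·L_2 = 0.26 × 0.0580128 = 0.0150833
  π_3·L_3 = 0.34 × 0.0457891 = 0.0155683
  π_4·L_4 = 0.28 × 0.0280073 = 0.00784205
Denominator: 0.0266916 + 0.0150833 + 0.0155683 + 0.00784205 = 0.0651853
Responsibility of Regime 3: 0.0155683 / 0.0651853 ≈ 0.2388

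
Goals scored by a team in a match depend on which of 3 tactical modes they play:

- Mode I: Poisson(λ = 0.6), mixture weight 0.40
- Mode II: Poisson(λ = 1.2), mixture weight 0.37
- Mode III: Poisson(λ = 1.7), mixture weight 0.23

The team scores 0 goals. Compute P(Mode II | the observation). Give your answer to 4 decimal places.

0.2988

The responsibility of component k is P(Z=k) f_k(x) divided by Σ_j P(Z=j) f_j(x).
Evaluate each component's likelihood at the observed value:
  L_I = 0.548812
  L_II = 0.301194
  L_III = 0.182684
Multiply by the mixture weights:
  P(Z=I)·L_I = 0.40 × 0.548812 = 0.219525
  P(Z=II)·L_II = 0.37 × 0.301194 = 0.111442
  P(Z=III)·L_III = 0.23 × 0.182684 = 0.0420172
Marginal: 0.219525 + 0.111442 + 0.0420172 = 0.372984
Responsibility of Mode II: 0.111442 / 0.372984 ≈ 0.2988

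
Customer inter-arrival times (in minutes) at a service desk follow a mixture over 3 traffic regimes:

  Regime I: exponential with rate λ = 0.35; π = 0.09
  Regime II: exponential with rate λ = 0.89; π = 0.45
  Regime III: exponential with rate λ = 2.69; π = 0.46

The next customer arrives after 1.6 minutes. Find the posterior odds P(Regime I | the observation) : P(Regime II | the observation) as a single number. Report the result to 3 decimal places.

0.187

Only the two components matter; the odds are (w_i f_i(x)) / (w_j f_j(x)).
Component likelihoods at x = 1.6 minutes:
  p_I = 0.35·e^(−0.35·1.6) = 0.35·e^(−0.5600) = 0.199923
  p_II = 0.89·e^(−0.89·1.6) = 0.89·e^(−1.4240) = 0.214267
  p_III = 2.69·e^(−2.69·1.6) = 2.69·e^(−4.3040) = 0.0363537
Posterior odds = (w_I·p_I) / (w_II·p_II) = (0.09·0.199923) / (0.45·0.214267) = 0.0179931 / 0.09642 ≈ 0.187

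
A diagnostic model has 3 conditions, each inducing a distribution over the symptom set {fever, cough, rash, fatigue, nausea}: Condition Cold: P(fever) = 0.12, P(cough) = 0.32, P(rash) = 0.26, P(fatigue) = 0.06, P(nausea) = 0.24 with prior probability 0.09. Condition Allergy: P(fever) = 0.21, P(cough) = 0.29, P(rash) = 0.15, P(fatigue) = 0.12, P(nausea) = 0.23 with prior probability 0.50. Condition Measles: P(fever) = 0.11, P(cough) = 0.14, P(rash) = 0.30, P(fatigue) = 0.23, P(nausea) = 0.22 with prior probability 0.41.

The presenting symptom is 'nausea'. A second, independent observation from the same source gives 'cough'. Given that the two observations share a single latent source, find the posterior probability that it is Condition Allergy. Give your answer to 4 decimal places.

0.6306

By Bayes' theorem, P(k | x) = w_k f_k(x) / Σ_j w_j f_j(x).
Since both observations come from the same component, the likelihood for component k is f_k(x₁)·f_k(x₂).
  L_Cold = [P(nausea | comp) = 0.24] × [0.32] = 0.0768
  L_Allergy = [P(nausea | comp) = 0.23] × [0.29] = 0.0667
  L_Measles = [P(nausea | comp) = 0.22] × [0.14] = 0.0308
Multiply by the mixture weights:
  w_Cold·L_Cold = 0.09 × 0.0768 = 0.006912
  w_Allergy·L_Allergy = 0.50 × 0.0667 = 0.03335
  w_Measles·L_Measles = 0.41 × 0.0308 = 0.012628
Normaliser: 0.006912 + 0.03335 + 0.012628 = 0.05289
So the posterior for Condition Allergy is 0.03335 / 0.05289 ≈ 0.6306.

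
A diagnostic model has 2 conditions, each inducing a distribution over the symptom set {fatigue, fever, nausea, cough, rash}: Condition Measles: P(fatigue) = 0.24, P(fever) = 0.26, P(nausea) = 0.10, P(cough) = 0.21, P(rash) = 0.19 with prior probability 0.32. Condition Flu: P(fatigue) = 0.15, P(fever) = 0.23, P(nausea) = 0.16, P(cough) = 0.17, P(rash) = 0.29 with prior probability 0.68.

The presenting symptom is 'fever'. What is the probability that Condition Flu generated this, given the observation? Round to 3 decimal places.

0.653

Apply Bayes' rule: the posterior for each component is proportional to its prior times its likelihood at x.
Categorical probabilities:
  p_Measles = P(fever | comp) = 0.26
  p_Flu = P(fever | comp) = 0.23
Multiply by the mixture weights:
  π_Measles·p_Measles = 0.32 × 0.26 = 0.0832
  π_Flu·p_Flu = 0.68 × 0.23 = 0.1564
Evidence: 0.0832 + 0.1564 = 0.2396
P(Condition Flu | x) ≈ 0.653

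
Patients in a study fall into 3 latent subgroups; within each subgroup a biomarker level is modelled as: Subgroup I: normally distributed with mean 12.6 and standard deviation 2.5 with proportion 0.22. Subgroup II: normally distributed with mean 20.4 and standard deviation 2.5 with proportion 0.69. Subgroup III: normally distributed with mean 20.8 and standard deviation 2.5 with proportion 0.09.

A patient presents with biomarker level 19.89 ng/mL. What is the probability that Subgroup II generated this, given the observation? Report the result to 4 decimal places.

P(component k | x) = π_k·f_k(x) / marginal(x), where marginal(x) = Σ_j π_j·f_j(x).
Normal densities:
  f_I = (1/(2.5·√(2π)))·exp(−(19.89−12.6)²/(2·2.5²)) = 0.159577·exp(-4.25153) = 0.00227277
  f_II = (1/(2.5·√(2π)))·exp(−(19.89−20.4)²/(2·2.5²)) = 0.159577·exp(-0.02081) = 0.156291
  f_III = (1/(2.5·√(2π)))·exp(−(19.89−20.8)²/(2·2.5²)) = 0.159577·exp(-0.06625) = 0.149348
Multiply by the mixture weights:
  π_I·f_I = 0.22 × 0.00227277 = 0.000500009
  π_II·f_II = 0.69 × 0.156291 = 0.107841
  π_III·f_III = 0.09 × 0.149348 = 0.0134413
Sum: 0.000500009 + 0.107841 + 0.0134413 = 0.121782
P(Subgroup II | the observation) ≈ 0.8855

0.8855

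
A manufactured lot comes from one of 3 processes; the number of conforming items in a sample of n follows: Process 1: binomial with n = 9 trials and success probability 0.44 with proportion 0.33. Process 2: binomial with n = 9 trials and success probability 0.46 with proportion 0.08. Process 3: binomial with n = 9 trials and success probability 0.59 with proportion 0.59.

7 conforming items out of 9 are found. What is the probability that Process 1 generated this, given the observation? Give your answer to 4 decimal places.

0.1139

By Bayes' theorem, P(k | x) = w_k f_k(x) / Σ_j w_j f_j(x).
Component likelihoods at x = 7 conforming items out of 9:
  p_1 = 0.0360452
  p_2 = 0.0457504
  p_3 = 0.150603
Unnormalised posteriors:
  w_1·p_1 = 0.33 × 0.0360452 = 0.0118949
  w_2·p_2 = 0.08 × 0.0457504 = 0.00366003
  w_3·p_3 = 0.59 × 0.150603 = 0.0888559
Sum: 0.0118949 + 0.00366003 + 0.0888559 = 0.104411
So the posterior for Process 1 is 0.0118949 / 0.104411 ≈ 0.1139.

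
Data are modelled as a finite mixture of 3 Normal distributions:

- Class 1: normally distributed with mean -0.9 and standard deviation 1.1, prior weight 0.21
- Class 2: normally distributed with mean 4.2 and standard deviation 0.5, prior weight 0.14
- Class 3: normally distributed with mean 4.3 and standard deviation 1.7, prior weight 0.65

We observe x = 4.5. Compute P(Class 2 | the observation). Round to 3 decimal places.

0.381

P(component k | x) = P(Z=k)·f_k(x) / marginal(x), where marginal(x) = Σ_j P(Z=j)·f_j(x).
Evaluate each component's likelihood at the observed value:
  f_1 = (1/(1.1·√(2π)))·exp(−(4.5−-0.9)²/(2·1.1²)) = 0.362675·exp(-12.04959) = 2.12055e-06
  f_2 = (1/(0.5·√(2π)))·exp(−(4.5−4.2)²/(2·0.5²)) = 0.797885·exp(-0.18000) = 0.666449
  f_3 = (1/(1.7·√(2π)))·exp(−(4.5−4.3)²/(2·1.7²)) = 0.234672·exp(-0.00692) = 0.233054
Unnormalised posteriors:
  P(Z=1)·f_1 = 0.21 × 2.12055e-06 = 4.45315e-07
  P(Z=2)·f_2 = 0.14 × 0.666449 = 0.0933029
  P(Z=3)·f_3 = 0.65 × 0.233054 = 0.151485
Sum: 4.45315e-07 + 0.0933029 + 0.151485 = 0.244788
Responsibility of Class 2: 0.0933029 / 0.244788 ≈ 0.381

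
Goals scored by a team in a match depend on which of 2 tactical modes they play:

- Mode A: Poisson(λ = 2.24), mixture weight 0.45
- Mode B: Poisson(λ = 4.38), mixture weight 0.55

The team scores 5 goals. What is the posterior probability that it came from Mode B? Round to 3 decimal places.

0.804

The responsibility of component k is π_k f_k(x) divided by Σ_j π_j f_j(x).
Poisson probabilities:
  L_A = e^(−2.24)·2.24^5/5! = 0.050031
  L_B = e^(−4.38)·4.38^5/5! = 0.168259
Weight by the priors:
  π_A·L_A = 0.45 × 0.050031 = 0.022514
  π_B·L_B = 0.55 × 0.168259 = 0.0925427
Denominator: 0.022514 + 0.0925427 = 0.115057
P(Mode B | data) ≈ 0.804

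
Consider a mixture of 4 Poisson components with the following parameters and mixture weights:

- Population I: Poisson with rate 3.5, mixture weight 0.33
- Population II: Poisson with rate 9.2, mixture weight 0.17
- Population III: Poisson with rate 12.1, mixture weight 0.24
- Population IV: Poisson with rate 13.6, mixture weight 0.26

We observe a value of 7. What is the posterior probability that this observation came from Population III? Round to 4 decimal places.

Posterior ∝ prior × likelihood, so P(k | x) ∝ P(Z=k) f_k(x); normalise over all components.
Poisson probabilities:
  L_I = 0.0385492
  L_II = 0.111834
  L_III = 0.0418894
  L_IV = 0.0211805
Multiply by the mixture weights:
  P(Z=I)·L_I = 0.33 × 0.0385492 = 0.0127212
  P(Z=II)·L_II = 0.17 × 0.111834 = 0.0190118
  P(Z=III)·L_III = 0.24 × 0.0418894 = 0.0100534
  P(Z=IV)·L_IV = 0.26 × 0.0211805 = 0.00550694
Marginal: 0.0127212 + 0.0190118 + 0.0100534 + 0.00550694 = 0.0472934
P(Population III | the observation) ≈ 0.2126

0.2126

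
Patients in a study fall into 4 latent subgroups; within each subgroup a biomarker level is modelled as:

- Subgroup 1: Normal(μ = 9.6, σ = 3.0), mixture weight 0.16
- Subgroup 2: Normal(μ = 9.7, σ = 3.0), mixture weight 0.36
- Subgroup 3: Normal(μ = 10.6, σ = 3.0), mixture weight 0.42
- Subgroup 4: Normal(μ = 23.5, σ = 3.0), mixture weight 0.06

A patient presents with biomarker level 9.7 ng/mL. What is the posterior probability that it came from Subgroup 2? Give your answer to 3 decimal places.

0.391

P(component k | x) = π_k·f_k(x) / marginal(x), where marginal(x) = Σ_j π_j·f_j(x).
Normal densities:
  L_1 = (1/(3.0·√(2π)))·exp(−(9.7−9.6)²/(2·3.0²)) = 0.132981·exp(-0.00056) = 0.132907
  L_2 = (1/(3.0·√(2π)))·exp(−(9.7−9.7)²/(2·3.0²)) = 0.132981·exp(-0.00000) = 0.132981
  L_3 = (1/(3.0·√(2π)))·exp(−(9.7−10.6)²/(2·3.0²)) = 0.132981·exp(-0.04500) = 0.127129
  L_4 = (1/(3.0·√(2π)))·exp(−(9.7−23.5)²/(2·3.0²)) = 0.132981·exp(-10.58000) = 3.38028e-06
Multiply by the mixture weights:
  π_1·L_1 = 0.16 × 0.132907 = 0.0212651
  π_2·L_2 = 0.36 × 0.132981 = 0.0478731
  π_3·L_3 = 0.42 × 0.127129 = 0.0533943
  π_4·L_4 = 0.06 × 3.38028e-06 = 2.02817e-07
Marginal: 0.0212651 + 0.0478731 + 0.0533943 + 2.02817e-07 = 0.122533
P(Subgroup 2 | data) ≈ 0.391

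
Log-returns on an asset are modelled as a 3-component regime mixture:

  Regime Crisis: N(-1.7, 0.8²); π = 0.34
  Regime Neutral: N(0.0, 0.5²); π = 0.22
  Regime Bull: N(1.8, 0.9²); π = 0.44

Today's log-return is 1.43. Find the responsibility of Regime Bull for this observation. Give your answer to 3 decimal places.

Posterior ∝ prior × likelihood, so P(k | x) ∝ π_k f_k(x); normalise over all components.
Evaluate each component's likelihood at the observed value:
  p_Crisis = (1/(0.8·√(2π)))·exp(−(1.43−-1.7)²/(2·0.8²)) = 0.498678·exp(-7.65383) = 0.000236486
  p_Neutral = (1/(0.5·√(2π)))·exp(−(1.43−0.0)²/(2·0.5²)) = 0.797885·exp(-4.08980) = 0.0133586
  p_Bull = (1/(0.9·√(2π)))·exp(−(1.43−1.8)²/(2·0.9²)) = 0.443269·exp(-0.08451) = 0.407349
Unnormalised posteriors:
  π_Crisis·p_Crisis = 0.34 × 0.000236486 = 8.04051e-05
  π_Neutral·p_Neutral = 0.22 × 0.0133586 = 0.0029389
  π_Bull·p_Bull = 0.44 × 0.407349 = 0.179234
Sum: 8.04051e-05 + 0.0029389 + 0.179234 = 0.182253
Responsibility of Regime Bull: 0.179234 / 0.182253 ≈ 0.983

0.983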